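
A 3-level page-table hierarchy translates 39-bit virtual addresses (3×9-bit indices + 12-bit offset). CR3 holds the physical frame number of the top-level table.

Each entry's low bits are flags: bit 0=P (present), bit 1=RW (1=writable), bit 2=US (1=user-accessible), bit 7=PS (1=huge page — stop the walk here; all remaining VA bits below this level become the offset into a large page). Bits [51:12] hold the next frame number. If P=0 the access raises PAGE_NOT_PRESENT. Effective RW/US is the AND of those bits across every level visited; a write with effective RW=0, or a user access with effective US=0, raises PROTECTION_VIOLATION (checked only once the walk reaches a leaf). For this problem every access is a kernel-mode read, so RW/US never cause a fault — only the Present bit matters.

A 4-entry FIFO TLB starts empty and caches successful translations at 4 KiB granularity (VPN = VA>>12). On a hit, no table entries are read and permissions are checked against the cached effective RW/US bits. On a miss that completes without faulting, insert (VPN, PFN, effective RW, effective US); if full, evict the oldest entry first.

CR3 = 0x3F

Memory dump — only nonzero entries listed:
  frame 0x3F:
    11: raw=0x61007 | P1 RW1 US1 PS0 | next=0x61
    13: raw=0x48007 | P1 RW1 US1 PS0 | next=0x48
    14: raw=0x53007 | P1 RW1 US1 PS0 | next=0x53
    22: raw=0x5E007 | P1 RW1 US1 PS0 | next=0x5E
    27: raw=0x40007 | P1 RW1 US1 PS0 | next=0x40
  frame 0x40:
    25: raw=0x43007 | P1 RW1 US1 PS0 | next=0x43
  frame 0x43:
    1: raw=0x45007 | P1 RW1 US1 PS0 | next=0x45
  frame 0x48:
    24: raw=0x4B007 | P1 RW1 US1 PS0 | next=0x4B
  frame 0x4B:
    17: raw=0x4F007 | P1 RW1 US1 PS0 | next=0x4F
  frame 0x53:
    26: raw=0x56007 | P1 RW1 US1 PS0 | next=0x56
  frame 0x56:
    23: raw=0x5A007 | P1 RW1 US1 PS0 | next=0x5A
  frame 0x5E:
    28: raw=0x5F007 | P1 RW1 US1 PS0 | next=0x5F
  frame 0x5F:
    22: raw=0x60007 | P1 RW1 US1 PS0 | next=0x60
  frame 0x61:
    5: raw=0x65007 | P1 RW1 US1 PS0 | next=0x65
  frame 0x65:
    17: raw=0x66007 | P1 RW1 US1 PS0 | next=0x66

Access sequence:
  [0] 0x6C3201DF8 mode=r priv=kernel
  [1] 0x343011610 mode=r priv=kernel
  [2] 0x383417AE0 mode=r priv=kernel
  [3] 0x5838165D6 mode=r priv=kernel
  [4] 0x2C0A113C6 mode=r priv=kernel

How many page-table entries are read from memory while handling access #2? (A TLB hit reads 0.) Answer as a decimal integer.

Per-access translation:
#0 VA=0x6C3201DF8 (r,kernel):
  [0] read 0x3F idx=27: raw=0x40007 flags P=1 W=1 U=1 S=0
  [1] read 0x40 idx=25: raw=0x43007 flags P=1 W=1 U=1 S=0
  [2] read 0x43 idx=1: raw=0x45007 flags P=1 W=1 U=1 S=0
  ✓ 0x45DF8  — 3 lookups
#1 VA=0x343011610 (r,kernel):
  [0] read 0x3F idx=13: raw=0x48007 flags P=1 W=1 U=1 S=0
  [1] read 0x48 idx=24: raw=0x4B007 flags P=1 W=1 U=1 S=0
  [2] read 0x4B idx=17: raw=0x4F007 flags P=1 W=1 U=1 S=0
  ✓ 0x4F610  — 3 lookups
#2 VA=0x383417AE0 (r,kernel):
  [0] read 0x3F idx=14: raw=0x53007 flags P=1 W=1 U=1 S=0
  [1] read 0x53 idx=26: raw=0x56007 flags P=1 W=1 U=1 S=0
  [2] read 0x56 idx=23: raw=0x5A007 flags P=1 W=1 U=1 S=0
  ✓ 0x5AAE0  — 3 lookups
#3 VA=0x5838165D6 (r,kernel):
  [0] read 0x3F idx=22: raw=0x5E007 flags P=1 W=1 U=1 S=0
  [1] read 0x5E idx=28: raw=0x5F007 flags P=1 W=1 U=1 S=0
  [2] read 0x5F idx=22: raw=0x60007 flags P=1 W=1 U=1 S=0
  ✓ 0x605D6  — 3 lookups
#4 VA=0x2C0A113C6 (r,kernel):
  [0] read 0x3F idx=11: raw=0x61007 flags P=1 W=1 U=1 S=0
  [1] read 0x61 idx=5: raw=0x65007 flags P=1 W=1 U=1 S=0
  [2] read 0x65 idx=17: raw=0x66007 flags P=1 W=1 U=1 S=0
  ✓ 0x663C6  — 3 lookups

Entries read for #2: 3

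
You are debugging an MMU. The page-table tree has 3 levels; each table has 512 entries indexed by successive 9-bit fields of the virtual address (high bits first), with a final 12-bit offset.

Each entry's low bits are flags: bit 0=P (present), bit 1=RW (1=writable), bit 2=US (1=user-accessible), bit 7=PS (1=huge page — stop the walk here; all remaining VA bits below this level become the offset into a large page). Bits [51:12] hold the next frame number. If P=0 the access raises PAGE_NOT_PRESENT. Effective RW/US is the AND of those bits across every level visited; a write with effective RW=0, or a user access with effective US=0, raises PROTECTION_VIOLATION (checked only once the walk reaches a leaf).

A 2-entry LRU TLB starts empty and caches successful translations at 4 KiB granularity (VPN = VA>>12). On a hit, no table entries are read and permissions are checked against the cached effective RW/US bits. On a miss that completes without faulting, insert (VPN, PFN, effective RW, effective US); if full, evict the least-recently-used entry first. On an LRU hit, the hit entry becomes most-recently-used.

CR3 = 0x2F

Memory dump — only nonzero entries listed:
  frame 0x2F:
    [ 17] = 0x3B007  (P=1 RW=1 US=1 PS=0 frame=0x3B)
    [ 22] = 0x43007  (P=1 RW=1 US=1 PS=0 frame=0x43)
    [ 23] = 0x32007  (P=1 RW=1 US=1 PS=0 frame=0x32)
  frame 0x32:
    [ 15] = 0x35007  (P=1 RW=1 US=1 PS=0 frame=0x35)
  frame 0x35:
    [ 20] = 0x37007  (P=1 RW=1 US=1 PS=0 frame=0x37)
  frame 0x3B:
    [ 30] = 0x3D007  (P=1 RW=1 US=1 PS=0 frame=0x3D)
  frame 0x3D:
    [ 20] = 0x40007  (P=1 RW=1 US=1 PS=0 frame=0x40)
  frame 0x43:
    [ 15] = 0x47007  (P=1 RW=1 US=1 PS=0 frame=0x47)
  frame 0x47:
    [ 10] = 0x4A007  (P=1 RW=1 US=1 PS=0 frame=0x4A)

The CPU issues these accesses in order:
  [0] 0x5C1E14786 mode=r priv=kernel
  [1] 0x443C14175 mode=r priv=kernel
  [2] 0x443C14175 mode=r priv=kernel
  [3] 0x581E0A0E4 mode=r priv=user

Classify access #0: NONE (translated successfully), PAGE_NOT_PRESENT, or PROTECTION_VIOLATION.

Walk each access:
#0 VA=0x5C1E14786 (r,kernel):
  L0 @0x2F[23] → 0x32007  P=1,RW=1,US=1,PS=0
  L1 @0x32[15] → 0x35007  P=1,RW=1,US=1,PS=0
  L2 @0x35[20] → 0x37007  P=1,RW=1,US=1,PS=0
  ✓ 0x37786  — 3 lookups
#1 VA=0x443C14175 (r,kernel):
  L0 @0x2F[17] → 0x3B007  P=1,RW=1,US=1,PS=0
  L1 @0x3B[30] → 0x3D007  P=1,RW=1,US=1,PS=0
  L2 @0x3D[20] → 0x40007  P=1,RW=1,US=1,PS=0
  ✓ 0x40175  — 3 lookups
#2 VA=0x443C14175 (r,kernel):
  TLB hit vpn=0x443C14 → PA=0x40175
#3 VA=0x581E0A0E4 (r,user):
  L0 @0x2F[22] → 0x43007  P=1,RW=1,US=1,PS=0
  L1 @0x43[15] → 0x47007  P=1,RW=1,US=1,PS=0
  L2 @0x47[10] → 0x4A007  P=1,RW=1,US=1,PS=0
  ✓ 0x4A0E4  — 3 lookups

Access #0 fault: NONE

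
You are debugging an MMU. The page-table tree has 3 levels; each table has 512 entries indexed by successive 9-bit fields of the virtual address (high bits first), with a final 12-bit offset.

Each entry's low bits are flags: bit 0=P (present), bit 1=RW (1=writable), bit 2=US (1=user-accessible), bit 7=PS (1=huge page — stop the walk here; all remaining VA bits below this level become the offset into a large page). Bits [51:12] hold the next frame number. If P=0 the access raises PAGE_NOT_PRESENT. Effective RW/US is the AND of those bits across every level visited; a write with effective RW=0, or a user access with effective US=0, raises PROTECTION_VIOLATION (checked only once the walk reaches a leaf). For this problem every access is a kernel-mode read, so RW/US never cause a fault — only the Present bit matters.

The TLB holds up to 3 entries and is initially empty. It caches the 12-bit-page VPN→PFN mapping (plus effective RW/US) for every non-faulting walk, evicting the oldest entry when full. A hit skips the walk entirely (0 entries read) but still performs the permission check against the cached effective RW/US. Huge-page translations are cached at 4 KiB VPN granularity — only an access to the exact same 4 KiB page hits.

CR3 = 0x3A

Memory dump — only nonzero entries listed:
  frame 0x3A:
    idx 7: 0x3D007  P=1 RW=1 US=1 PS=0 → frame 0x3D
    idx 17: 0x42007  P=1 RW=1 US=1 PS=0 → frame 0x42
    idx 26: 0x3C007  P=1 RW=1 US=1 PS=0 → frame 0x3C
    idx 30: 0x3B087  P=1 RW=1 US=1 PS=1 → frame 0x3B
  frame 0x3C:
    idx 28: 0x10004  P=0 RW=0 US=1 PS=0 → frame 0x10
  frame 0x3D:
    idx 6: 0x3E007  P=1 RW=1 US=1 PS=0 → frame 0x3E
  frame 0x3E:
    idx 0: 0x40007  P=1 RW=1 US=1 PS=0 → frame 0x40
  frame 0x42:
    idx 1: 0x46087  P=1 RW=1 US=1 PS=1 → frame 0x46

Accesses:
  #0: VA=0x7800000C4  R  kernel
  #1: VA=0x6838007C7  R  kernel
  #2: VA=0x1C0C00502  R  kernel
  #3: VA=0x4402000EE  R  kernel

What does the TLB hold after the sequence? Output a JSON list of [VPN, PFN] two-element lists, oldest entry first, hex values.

Walk each access:
#0 VA=0x7800000C4 (r,kernel):
  L0: frame=0x3A idx=30 entry=0x3B087 [P=1 RW=1 US=1 PS=1]
  ⇒ phys 0x3B0C4 (huge @L0)  [1 reads]
#1 VA=0x6838007C7 (r,kernel):
  L0: frame=0x3A idx=26 entry=0x3C007 [P=1 RW=1 US=1 PS=0]
  L1: frame=0x3C idx=28 entry=0x10004 [P=0 RW=0 US=1 PS=0]
  → PAGE_NOT_PRESENT  (2 entries read)
#2 VA=0x1C0C00502 (r,kernel):
  L0: frame=0x3A idx=7 entry=0x3D007 [P=1 RW=1 US=1 PS=0]
  L1: frame=0x3D idx=6 entry=0x3E007 [P=1 RW=1 US=1 PS=0]
  L2: frame=0x3E idx=0 entry=0x40007 [P=1 RW=1 US=1 PS=0]
  ⇒ phys 0x40502  [3 reads]
#3 VA=0x4402000EE (r,kernel):
  L0: frame=0x3A idx=17 entry=0x42007 [P=1 RW=1 US=1 PS=0]
  L1: frame=0x42 idx=1 entry=0x46087 [P=1 RW=1 US=1 PS=1]
  ⇒ phys 0x460EE (huge @L1)  [2 reads]

TLB: [["0x780000", "0x3B"], ["0x1C0C00", "0x40"], ["0x440200", "0x46"]]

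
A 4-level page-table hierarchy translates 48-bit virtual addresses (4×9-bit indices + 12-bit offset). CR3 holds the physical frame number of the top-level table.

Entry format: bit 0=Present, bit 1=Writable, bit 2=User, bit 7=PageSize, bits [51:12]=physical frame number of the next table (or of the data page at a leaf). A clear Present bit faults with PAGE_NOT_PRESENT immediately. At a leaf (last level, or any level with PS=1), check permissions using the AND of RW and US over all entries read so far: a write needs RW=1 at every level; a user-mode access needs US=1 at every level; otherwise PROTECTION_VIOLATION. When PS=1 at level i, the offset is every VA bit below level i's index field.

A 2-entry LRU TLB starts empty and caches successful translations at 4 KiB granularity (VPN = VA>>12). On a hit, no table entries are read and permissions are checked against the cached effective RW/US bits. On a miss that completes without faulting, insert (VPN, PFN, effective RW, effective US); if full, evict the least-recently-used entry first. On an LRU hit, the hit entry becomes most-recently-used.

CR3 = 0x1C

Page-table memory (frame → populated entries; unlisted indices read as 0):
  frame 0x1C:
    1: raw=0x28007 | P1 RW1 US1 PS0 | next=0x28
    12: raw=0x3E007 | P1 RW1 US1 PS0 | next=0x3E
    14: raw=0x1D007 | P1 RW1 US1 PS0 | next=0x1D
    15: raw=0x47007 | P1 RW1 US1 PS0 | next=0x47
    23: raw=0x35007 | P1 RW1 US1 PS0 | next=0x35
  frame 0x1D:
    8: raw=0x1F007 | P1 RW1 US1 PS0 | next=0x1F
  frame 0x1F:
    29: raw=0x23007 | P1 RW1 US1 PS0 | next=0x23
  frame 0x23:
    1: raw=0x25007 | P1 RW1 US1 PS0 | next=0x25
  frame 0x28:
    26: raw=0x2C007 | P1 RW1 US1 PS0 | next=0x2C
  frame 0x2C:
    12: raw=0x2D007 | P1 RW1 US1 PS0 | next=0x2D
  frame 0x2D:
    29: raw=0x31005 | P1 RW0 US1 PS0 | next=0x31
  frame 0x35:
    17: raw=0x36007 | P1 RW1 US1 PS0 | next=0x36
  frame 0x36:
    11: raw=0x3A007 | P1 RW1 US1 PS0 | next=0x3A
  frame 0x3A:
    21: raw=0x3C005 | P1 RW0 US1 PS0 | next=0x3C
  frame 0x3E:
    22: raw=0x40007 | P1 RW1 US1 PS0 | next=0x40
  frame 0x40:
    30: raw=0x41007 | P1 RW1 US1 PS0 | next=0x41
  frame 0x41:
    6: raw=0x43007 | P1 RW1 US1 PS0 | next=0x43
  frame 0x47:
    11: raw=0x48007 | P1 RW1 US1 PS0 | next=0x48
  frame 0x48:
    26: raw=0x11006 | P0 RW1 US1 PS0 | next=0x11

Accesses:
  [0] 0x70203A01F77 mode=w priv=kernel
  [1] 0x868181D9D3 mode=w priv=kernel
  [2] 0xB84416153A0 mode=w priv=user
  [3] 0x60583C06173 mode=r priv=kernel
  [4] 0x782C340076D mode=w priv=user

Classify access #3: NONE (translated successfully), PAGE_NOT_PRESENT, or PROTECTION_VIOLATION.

Trace:
#0 VA=0x70203A01F77 (w,kernel):
  lvl0: tbl 0x1C, slot 14 ⇒ 0x1D007 (P1/RW1/US1/PS0)
  lvl1: tbl 0x1D, slot 8 ⇒ 0x1F007 (P1/RW1/US1/PS0)
  lvl2: tbl 0x1F, slot 29 ⇒ 0x23007 (P1/RW1/US1/PS0)
  lvl3: tbl 0x23, slot 1 ⇒ 0x25007 (P1/RW1/US1/PS0)
  ✓ 0x25F77  — 4 lookups
#1 VA=0x868181D9D3 (w,kernel):
  lvl0: tbl 0x1C, slot 1 ⇒ 0x28007 (P1/RW1/US1/PS0)
  lvl1: tbl 0x28, slot 26 ⇒ 0x2C007 (P1/RW1/US1/PS0)
  lvl2: tbl 0x2C, slot 12 ⇒ 0x2D007 (P1/RW1/US1/PS0)
  lvl3: tbl 0x2D, slot 29 ⇒ 0x31005 (P1/RW0/US1/PS0)
  ⇒ fault: PROTECTION_VIOLATION  — 4 lookups
#2 VA=0xB84416153A0 (w,user):
  lvl0: tbl 0x1C, slot 23 ⇒ 0x35007 (P1/RW1/US1/PS0)
  lvl1: tbl 0x35, slot 17 ⇒ 0x36007 (P1/RW1/US1/PS0)
  lvl2: tbl 0x36, slot 11 ⇒ 0x3A007 (P1/RW1/US1/PS0)
  lvl3: tbl 0x3A, slot 21 ⇒ 0x3C005 (P1/RW0/US1/PS0)
  ⇒ fault: PROTECTION_VIOLATION  — 4 lookups
#3 VA=0x60583C06173 (r,kernel):
  lvl0: tbl 0x1C, slot 12 ⇒ 0x3E007 (P1/RW1/US1/PS0)
  lvl1: tbl 0x3E, slot 22 ⇒ 0x40007 (P1/RW1/US1/PS0)
  lvl2: tbl 0x40, slot 30 ⇒ 0x41007 (P1/RW1/US1/PS0)
  lvl3: tbl 0x41, slot 6 ⇒ 0x43007 (P1/RW1/US1/PS0)
  ✓ 0x43173  — 4 lookups
#4 VA=0x782C340076D (w,user):
  lvl0: tbl 0x1C, slot 15 ⇒ 0x47007 (P1/RW1/US1/PS0)
  lvl1: tbl 0x47, slot 11 ⇒ 0x48007 (P1/RW1/US1/PS0)
  lvl2: tbl 0x48, slot 26 ⇒ 0x11006 (P0/RW1/US1/PS0)
  ⇒ fault: PAGE_NOT_PRESENT  — 3 lookups

Access #3 fault: NONE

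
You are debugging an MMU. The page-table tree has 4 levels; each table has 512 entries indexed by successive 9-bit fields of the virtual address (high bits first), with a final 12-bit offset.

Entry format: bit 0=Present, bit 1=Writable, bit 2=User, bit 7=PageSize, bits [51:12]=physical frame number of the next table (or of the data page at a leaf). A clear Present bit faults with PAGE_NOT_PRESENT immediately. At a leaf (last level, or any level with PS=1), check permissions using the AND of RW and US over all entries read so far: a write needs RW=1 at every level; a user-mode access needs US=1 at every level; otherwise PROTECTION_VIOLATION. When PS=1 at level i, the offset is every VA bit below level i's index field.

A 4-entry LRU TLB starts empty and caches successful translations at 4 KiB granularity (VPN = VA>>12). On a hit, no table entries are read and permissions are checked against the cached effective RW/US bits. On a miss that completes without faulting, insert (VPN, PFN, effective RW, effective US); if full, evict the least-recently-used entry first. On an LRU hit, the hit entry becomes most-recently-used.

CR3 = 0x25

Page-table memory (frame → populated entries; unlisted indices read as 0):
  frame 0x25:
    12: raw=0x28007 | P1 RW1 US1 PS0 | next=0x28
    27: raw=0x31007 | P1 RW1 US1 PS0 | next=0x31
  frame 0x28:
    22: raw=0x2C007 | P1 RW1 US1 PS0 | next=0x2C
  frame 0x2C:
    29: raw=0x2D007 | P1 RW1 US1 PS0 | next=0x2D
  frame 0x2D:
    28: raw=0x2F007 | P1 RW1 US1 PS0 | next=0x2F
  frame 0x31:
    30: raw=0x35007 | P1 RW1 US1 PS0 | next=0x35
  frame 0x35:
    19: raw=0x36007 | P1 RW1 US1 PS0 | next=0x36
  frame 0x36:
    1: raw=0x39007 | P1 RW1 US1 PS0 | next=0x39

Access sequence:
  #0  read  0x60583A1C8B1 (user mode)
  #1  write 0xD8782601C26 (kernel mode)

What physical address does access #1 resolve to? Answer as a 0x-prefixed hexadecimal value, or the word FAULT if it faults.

Per-access translation:
#0 VA=0x60583A1C8B1 (r,user):
  [0] read 0x25 idx=12: raw=0x28007 flags P=1 W=1 U=1 S=0
  [1] read 0x28 idx=22: raw=0x2C007 flags P=1 W=1 U=1 S=0
  [2] read 0x2C idx=29: raw=0x2D007 flags P=1 W=1 U=1 S=0
  [3] read 0x2D idx=28: raw=0x2F007 flags P=1 W=1 U=1 S=0
  → PA=0x2F8B1  (4 entries read)
#1 VA=0xD8782601C26 (w,kernel):
  [0] read 0x25 idx=27: raw=0x31007 flags P=1 W=1 U=1 S=0
  [1] read 0x31 idx=30: raw=0x35007 flags P=1 W=1 U=1 S=0
  [2] read 0x35 idx=19: raw=0x36007 flags P=1 W=1 U=1 S=0
  [3] read 0x36 idx=1: raw=0x39007 flags P=1 W=1 U=1 S=0
  → PA=0x39C26  (4 entries read)

Access #1 PA: 0x39C26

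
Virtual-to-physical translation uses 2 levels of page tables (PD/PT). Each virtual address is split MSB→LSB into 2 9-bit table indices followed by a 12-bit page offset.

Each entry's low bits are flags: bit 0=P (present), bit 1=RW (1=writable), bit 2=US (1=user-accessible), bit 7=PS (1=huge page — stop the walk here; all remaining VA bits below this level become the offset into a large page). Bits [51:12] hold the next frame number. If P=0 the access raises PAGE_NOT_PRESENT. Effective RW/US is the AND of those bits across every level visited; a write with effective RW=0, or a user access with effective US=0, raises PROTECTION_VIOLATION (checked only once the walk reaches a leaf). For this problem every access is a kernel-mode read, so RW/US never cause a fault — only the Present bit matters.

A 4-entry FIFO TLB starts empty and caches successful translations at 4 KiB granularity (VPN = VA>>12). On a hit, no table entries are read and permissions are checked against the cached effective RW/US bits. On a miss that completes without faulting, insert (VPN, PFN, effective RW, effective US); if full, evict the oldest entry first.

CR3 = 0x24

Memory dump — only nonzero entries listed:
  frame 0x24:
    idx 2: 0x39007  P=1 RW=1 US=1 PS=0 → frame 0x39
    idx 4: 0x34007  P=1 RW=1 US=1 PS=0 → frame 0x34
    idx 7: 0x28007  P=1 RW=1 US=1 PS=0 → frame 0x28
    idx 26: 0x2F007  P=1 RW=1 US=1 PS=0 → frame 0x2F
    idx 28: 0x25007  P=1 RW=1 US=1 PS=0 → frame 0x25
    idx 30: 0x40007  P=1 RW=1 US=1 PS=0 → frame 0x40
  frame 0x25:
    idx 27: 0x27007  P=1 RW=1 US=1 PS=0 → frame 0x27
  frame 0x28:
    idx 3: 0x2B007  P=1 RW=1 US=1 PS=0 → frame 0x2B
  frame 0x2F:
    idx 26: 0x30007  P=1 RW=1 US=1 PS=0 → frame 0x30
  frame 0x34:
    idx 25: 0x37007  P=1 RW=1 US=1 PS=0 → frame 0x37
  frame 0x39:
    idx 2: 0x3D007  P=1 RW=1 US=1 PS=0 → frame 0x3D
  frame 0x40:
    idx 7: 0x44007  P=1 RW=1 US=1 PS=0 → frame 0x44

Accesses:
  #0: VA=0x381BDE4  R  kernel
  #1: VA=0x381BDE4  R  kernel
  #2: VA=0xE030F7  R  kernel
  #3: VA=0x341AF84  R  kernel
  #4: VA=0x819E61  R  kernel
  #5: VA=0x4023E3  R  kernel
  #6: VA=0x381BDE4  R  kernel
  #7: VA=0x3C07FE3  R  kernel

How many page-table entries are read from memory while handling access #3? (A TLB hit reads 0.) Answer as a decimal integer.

Per-access translation:
#0 VA=0x381BDE4 (r,kernel):
  L0 @0x24[28] → 0x25007  P=1,RW=1,US=1,PS=0
  L1 @0x25[27] → 0x27007  P=1,RW=1,US=1,PS=0
  → PA=0x27DE4  (2 entries read)
#1 VA=0x381BDE4 (r,kernel):
  TLB hit vpn=0x381B → PA=0x27DE4
#2 VA=0xE030F7 (r,kernel):
  L0 @0x24[7] → 0x28007  P=1,RW=1,US=1,PS=0
  L1 @0x28[3] → 0x2B007  P=1,RW=1,US=1,PS=0
  → PA=0x2B0F7  (2 entries read)
#3 VA=0x341AF84 (r,kernel):
  L0 @0x24[26] → 0x2F007  P=1,RW=1,US=1,PS=0
  L1 @0x2F[26] → 0x30007  P=1,RW=1,US=1,PS=0
  → PA=0x30F84  (2 entries read)
#4 VA=0x819E61 (r,kernel):
  L0 @0x24[4] → 0x34007  P=1,RW=1,US=1,PS=0
  L1 @0x34[25] → 0x37007  P=1,RW=1,US=1,PS=0
  → PA=0x37E61  (2 entries read)
#5 VA=0x4023E3 (r,kernel):
  L0 @0x24[2] → 0x39007  P=1,RW=1,US=1,PS=0
  L1 @0x39[2] → 0x3D007  P=1,RW=1,US=1,PS=0
  → PA=0x3D3E3  (2 entries read)
#6 VA=0x381BDE4 (r,kernel):
  L0 @0x24[28] → 0x25007  P=1,RW=1,US=1,PS=0
  L1 @0x25[27] → 0x27007  P=1,RW=1,US=1,PS=0
  → PA=0x27DE4  (2 entries read)
#7 VA=0x3C07FE3 (r,kernel):
  L0 @0x24[30] → 0x40007  P=1,RW=1,US=1,PS=0
  L1 @0x40[7] → 0x44007  P=1,RW=1,US=1,PS=0
  → PA=0x44FE3  (2 entries read)

Entries read for #3: 2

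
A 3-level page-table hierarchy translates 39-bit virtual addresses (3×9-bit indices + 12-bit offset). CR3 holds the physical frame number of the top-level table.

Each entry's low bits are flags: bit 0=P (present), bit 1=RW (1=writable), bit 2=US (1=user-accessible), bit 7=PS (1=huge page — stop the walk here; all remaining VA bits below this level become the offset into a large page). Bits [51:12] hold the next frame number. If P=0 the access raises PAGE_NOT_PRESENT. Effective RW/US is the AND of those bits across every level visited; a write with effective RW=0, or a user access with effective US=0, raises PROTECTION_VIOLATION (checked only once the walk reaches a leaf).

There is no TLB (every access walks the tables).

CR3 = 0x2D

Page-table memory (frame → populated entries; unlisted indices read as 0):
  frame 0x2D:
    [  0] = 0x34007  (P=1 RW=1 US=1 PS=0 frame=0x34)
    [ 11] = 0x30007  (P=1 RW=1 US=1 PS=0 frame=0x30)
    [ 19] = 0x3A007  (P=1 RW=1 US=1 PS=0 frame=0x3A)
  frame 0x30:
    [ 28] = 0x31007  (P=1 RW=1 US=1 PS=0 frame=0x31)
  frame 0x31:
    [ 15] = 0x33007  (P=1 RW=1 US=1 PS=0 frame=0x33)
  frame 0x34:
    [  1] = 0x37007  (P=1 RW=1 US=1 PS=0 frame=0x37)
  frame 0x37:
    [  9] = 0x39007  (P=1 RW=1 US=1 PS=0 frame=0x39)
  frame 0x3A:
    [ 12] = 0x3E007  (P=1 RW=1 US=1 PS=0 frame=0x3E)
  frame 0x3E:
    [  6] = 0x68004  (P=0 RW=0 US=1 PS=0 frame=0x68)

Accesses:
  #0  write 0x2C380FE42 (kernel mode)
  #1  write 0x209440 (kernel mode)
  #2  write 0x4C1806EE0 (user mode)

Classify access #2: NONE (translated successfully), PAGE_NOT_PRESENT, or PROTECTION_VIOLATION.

Trace:
#0 VA=0x2C380FE42 (w,kernel):
  L0 @0x2D[11] → 0x30007  P=1,RW=1,US=1,PS=0
  L1 @0x30[28] → 0x31007  P=1,RW=1,US=1,PS=0
  L2 @0x31[15] → 0x33007  P=1,RW=1,US=1,PS=0
  → PA=0x33E42  (3 entries read)
#1 VA=0x209440 (w,kernel):
  L0 @0x2D[0] → 0x34007  P=1,RW=1,US=1,PS=0
  L1 @0x34[1] → 0x37007  P=1,RW=1,US=1,PS=0
  L2 @0x37[9] → 0x39007  P=1,RW=1,US=1,PS=0
  → PA=0x39440  (3 entries read)
#2 VA=0x4C1806EE0 (w,user):
  L0 @0x2D[19] → 0x3A007  P=1,RW=1,US=1,PS=0
  L1 @0x3A[12] → 0x3E007  P=1,RW=1,US=1,PS=0
  L2 @0x3E[6] → 0x68004  P=0,RW=0,US=1,PS=0
  → PAGE_NOT_PRESENT  (3 entries read)

Access #2 fault: PAGE_NOT_PRESENT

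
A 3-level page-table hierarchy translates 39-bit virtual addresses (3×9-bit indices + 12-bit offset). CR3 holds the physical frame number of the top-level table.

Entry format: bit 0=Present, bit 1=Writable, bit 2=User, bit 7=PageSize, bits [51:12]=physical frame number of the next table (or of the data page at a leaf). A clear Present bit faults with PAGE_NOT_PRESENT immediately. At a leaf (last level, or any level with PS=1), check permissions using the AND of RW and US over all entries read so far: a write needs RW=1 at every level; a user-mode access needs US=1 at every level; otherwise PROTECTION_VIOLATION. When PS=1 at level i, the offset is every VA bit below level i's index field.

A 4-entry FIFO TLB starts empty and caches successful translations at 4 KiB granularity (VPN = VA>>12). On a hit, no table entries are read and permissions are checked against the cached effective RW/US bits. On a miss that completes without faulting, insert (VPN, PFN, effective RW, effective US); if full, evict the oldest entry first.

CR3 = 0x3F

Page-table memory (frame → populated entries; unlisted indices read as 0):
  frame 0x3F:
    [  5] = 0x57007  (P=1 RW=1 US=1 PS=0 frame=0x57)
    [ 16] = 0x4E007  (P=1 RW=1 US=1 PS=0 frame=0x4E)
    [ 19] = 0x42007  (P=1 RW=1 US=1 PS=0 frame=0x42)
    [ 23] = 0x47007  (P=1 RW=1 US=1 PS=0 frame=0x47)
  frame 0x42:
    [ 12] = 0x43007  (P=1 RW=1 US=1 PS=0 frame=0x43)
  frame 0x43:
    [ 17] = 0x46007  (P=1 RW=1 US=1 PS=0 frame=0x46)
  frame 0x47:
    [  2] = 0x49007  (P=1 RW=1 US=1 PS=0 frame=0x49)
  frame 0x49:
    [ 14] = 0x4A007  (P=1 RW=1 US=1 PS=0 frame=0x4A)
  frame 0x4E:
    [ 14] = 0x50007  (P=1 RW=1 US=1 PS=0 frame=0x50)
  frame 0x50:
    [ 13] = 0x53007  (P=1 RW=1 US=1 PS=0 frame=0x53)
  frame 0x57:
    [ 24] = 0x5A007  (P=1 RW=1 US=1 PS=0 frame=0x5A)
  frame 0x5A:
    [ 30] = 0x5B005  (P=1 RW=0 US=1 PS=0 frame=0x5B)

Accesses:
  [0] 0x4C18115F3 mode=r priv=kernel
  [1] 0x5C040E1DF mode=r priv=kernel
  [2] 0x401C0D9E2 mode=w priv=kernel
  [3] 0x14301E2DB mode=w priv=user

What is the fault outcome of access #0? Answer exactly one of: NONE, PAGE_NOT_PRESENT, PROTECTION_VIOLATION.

Trace:
#0 VA=0x4C18115F3 (r,kernel):
  lvl0: tbl 0x3F, slot 19 ⇒ 0x42007 (P1/RW1/US1/PS0)
  lvl1: tbl 0x42, slot 12 ⇒ 0x43007 (P1/RW1/US1/PS0)
  lvl2: tbl 0x43, slot 17 ⇒ 0x46007 (P1/RW1/US1/PS0)
  → PA=0x465F3  (3 entries read)
#1 VA=0x5C040E1DF (r,kernel):
  lvl0: tbl 0x3F, slot 23 ⇒ 0x47007 (P1/RW1/US1/PS0)
  lvl1: tbl 0x47, slot 2 ⇒ 0x49007 (P1/RW1/US1/PS0)
  lvl2: tbl 0x49, slot 14 ⇒ 0x4A007 (P1/RW1/US1/PS0)
  → PA=0x4A1DF  (3 entries read)
#2 VA=0x401C0D9E2 (w,kernel):
  lvl0: tbl 0x3F, slot 16 ⇒ 0x4E007 (P1/RW1/US1/PS0)
  lvl1: tbl 0x4E, slot 14 ⇒ 0x50007 (P1/RW1/US1/PS0)
  lvl2: tbl 0x50, slot 13 ⇒ 0x53007 (P1/RW1/US1/PS0)
  → PA=0x539E2  (3 entries read)
#3 VA=0x14301E2DB (w,user):
  lvl0: tbl 0x3F, slot 5 ⇒ 0x57007 (P1/RW1/US1/PS0)
  lvl1: tbl 0x57, slot 24 ⇒ 0x5A007 (P1/RW1/US1/PS0)
  lvl2: tbl 0x5A, slot 30 ⇒ 0x5B005 (P1/RW0/US1/PS0)
  → PROTECTION_VIOLATION  (3 entries read)

Access #0 fault: NONE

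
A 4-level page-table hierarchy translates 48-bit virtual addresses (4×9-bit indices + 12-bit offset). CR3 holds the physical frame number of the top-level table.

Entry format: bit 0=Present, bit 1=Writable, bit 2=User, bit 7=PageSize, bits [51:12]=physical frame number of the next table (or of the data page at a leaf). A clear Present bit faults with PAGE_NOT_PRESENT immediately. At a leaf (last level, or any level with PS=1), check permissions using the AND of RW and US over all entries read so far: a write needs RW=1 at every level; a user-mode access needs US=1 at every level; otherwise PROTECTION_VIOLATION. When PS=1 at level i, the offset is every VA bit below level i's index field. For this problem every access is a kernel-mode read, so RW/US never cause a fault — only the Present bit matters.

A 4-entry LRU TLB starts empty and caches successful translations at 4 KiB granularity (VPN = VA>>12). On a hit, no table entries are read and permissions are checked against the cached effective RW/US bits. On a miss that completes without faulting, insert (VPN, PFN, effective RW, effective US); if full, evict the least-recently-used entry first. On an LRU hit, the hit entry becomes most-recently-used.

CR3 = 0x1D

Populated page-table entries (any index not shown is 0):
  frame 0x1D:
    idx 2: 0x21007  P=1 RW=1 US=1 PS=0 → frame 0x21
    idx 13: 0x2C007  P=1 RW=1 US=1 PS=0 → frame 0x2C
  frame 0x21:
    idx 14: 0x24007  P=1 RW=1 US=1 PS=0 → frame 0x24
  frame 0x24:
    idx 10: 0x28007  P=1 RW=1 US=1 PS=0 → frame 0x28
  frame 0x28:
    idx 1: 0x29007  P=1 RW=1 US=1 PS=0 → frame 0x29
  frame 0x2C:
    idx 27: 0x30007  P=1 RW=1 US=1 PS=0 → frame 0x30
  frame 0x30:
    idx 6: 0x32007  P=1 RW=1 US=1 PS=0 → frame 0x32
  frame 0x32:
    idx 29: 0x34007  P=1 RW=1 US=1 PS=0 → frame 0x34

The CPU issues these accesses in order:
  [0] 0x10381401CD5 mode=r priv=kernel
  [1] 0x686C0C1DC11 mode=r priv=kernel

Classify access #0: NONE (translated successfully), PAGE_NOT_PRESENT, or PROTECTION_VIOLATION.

Per-access translation:
#0 VA=0x10381401CD5 (r,kernel):
  L0 @0x1D[2] → 0x21007  P=1,RW=1,US=1,PS=0
  L1 @0x21[14] → 0x24007  P=1,RW=1,US=1,PS=0
  L2 @0x24[10] → 0x28007  P=1,RW=1,US=1,PS=0
  L3 @0x28[1] → 0x29007  P=1,RW=1,US=1,PS=0
  ✓ 0x29CD5  — 4 lookups
#1 VA=0x686C0C1DC11 (r,kernel):
  L0 @0x1D[13] → 0x2C007  P=1,RW=1,US=1,PS=0
  L1 @0x2C[27] → 0x30007  P=1,RW=1,US=1,PS=0
  L2 @0x30[6] → 0x32007  P=1,RW=1,US=1,PS=0
  L3 @0x32[29] → 0x34007  P=1,RW=1,US=1,PS=0
  ✓ 0x34C11  — 4 lookups

Access #0 fault: NONE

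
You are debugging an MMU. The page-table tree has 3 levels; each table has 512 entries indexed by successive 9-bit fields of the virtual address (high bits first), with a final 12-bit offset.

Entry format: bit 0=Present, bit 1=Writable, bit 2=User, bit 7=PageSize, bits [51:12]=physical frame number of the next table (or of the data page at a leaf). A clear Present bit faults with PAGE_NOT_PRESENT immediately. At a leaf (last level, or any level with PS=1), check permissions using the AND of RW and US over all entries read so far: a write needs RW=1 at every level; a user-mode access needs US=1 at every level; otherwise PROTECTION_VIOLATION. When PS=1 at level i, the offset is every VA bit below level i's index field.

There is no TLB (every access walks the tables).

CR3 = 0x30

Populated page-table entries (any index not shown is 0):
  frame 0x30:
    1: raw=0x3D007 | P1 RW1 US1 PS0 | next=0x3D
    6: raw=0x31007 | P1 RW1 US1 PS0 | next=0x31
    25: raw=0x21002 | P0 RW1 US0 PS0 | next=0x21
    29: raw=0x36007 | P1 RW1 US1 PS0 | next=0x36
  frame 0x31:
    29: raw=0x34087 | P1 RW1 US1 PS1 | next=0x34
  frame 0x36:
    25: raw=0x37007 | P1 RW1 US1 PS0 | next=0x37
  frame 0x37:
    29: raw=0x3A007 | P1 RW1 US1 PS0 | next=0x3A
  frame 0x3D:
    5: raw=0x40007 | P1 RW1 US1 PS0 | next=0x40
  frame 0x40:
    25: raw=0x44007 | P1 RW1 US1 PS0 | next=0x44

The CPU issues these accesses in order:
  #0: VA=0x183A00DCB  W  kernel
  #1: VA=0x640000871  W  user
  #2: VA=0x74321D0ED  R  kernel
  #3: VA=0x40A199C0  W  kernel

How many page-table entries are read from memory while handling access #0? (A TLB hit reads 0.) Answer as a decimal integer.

Trace:
#0 VA=0x183A00DCB (w,kernel):
  [0] read 0x30 idx=6: raw=0x31007 flags P=1 W=1 U=1 S=0
  [1] read 0x31 idx=29: raw=0x34087 flags P=1 W=1 U=1 S=1
  → PA=0x34DCB (huge @L1)  (2 entries read)
#1 VA=0x640000871 (w,user):
  [0] read 0x30 idx=25: raw=0x21002 flags P=0 W=1 U=0 S=0
  → PAGE_NOT_PRESENT  (1 entries read)
#2 VA=0x74321D0ED (r,kernel):
  [0] read 0x30 idx=29: raw=0x36007 flags P=1 W=1 U=1 S=0
  [1] read 0x36 idx=25: raw=0x37007 flags P=1 W=1 U=1 S=0
  [2] read 0x37 idx=29: raw=0x3A007 flags P=1 W=1 U=1 S=0
  → PA=0x3A0ED  (3 entries read)
#3 VA=0x40A199C0 (w,kernel):
  [0] read 0x30 idx=1: raw=0x3D007 flags P=1 W=1 U=1 S=0
  [1] read 0x3D idx=5: raw=0x40007 flags P=1 W=1 U=1 S=0
  [2] read 0x40 idx=25: raw=0x44007 flags P=1 W=1 U=1 S=0
  → PA=0x449C0  (3 entries read)

Entries read for #0: 2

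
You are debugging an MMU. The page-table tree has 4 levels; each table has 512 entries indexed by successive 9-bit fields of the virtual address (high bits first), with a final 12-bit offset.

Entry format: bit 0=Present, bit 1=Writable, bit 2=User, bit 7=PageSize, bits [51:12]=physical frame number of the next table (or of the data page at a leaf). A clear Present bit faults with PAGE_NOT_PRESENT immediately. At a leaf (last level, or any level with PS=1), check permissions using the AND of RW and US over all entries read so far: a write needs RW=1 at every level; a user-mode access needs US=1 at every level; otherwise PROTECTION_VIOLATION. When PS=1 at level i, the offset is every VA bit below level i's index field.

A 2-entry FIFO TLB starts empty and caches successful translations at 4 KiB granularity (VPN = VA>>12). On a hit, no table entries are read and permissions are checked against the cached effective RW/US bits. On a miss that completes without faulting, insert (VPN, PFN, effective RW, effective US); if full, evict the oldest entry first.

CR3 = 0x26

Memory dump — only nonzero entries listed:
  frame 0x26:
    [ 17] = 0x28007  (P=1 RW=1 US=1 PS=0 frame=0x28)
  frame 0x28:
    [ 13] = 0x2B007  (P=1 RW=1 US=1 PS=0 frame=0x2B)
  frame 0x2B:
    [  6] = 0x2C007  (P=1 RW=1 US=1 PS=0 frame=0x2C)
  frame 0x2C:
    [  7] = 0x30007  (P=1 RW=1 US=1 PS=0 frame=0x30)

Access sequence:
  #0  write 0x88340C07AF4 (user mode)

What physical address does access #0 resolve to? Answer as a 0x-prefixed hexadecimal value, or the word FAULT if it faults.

Trace:
#0 VA=0x88340C07AF4 (w,user):
  [0] read 0x26 idx=17: raw=0x28007 flags P=1 W=1 U=1 S=0
  [1] read 0x28 idx=13: raw=0x2B007 flags P=1 W=1 U=1 S=0
  [2] read 0x2B idx=6: raw=0x2C007 flags P=1 W=1 U=1 S=0
  [3] read 0x2C idx=7: raw=0x30007 flags P=1 W=1 U=1 S=0
  ⇒ phys 0x30AF4  [4 reads]

Access #0 PA: 0x30AF4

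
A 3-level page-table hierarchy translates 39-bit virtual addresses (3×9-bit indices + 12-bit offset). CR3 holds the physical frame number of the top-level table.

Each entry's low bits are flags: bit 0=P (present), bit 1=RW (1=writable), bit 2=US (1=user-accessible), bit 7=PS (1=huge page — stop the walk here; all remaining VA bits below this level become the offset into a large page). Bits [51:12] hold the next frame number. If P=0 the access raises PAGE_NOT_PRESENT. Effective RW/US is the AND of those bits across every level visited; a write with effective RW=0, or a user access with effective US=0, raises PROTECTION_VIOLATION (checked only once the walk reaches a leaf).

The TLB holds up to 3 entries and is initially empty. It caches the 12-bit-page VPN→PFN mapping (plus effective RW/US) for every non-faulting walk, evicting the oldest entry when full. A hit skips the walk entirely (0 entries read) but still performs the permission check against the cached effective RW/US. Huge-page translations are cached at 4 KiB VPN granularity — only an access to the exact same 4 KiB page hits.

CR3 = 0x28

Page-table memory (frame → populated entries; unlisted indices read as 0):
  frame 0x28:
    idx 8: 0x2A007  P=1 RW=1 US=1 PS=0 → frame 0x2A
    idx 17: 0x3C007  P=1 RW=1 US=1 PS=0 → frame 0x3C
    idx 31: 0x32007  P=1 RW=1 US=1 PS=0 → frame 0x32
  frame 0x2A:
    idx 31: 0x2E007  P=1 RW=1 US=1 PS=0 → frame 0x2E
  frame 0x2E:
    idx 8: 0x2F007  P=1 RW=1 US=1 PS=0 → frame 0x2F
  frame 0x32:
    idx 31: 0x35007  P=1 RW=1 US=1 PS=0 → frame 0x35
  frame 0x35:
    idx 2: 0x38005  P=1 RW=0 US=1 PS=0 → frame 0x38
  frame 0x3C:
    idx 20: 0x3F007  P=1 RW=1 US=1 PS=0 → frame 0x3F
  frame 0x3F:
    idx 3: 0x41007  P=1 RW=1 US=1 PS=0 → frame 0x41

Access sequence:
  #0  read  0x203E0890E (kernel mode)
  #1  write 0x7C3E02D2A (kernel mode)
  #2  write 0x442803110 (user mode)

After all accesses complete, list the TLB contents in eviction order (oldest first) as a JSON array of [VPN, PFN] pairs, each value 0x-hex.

Per-access translation:
#0 VA=0x203E0890E (r,kernel):
  lvl0: tbl 0x28, slot 8 ⇒ 0x2A007 (P1/RW1/US1/PS0)
  lvl1: tbl 0x2A, slot 31 ⇒ 0x2E007 (P1/RW1/US1/PS0)
  lvl2: tbl 0x2E, slot 8 ⇒ 0x2F007 (P1/RW1/US1/PS0)
  → PA=0x2F90E  (3 entries read)
#1 VA=0x7C3E02D2A (w,kernel):
  lvl0: tbl 0x28, slot 31 ⇒ 0x32007 (P1/RW1/US1/PS0)
  lvl1: tbl 0x32, slot 31 ⇒ 0x35007 (P1/RW1/US1/PS0)
  lvl2: tbl 0x35, slot 2 ⇒ 0x38005 (P1/RW0/US1/PS0)
  ✗ PROTECTION_VIOLATION  [3 reads]
#2 VA=0x442803110 (w,user):
  lvl0: tbl 0x28, slot 17 ⇒ 0x3C007 (P1/RW1/US1/PS0)
  lvl1: tbl 0x3C, slot 20 ⇒ 0x3F007 (P1/RW1/US1/PS0)
  lvl2: tbl 0x3F, slot 3 ⇒ 0x41007 (P1/RW1/US1/PS0)
  → PA=0x41110  (3 entries read)

TLB: [["0x203E08", "0x2F"], ["0x442803", "0x41"]]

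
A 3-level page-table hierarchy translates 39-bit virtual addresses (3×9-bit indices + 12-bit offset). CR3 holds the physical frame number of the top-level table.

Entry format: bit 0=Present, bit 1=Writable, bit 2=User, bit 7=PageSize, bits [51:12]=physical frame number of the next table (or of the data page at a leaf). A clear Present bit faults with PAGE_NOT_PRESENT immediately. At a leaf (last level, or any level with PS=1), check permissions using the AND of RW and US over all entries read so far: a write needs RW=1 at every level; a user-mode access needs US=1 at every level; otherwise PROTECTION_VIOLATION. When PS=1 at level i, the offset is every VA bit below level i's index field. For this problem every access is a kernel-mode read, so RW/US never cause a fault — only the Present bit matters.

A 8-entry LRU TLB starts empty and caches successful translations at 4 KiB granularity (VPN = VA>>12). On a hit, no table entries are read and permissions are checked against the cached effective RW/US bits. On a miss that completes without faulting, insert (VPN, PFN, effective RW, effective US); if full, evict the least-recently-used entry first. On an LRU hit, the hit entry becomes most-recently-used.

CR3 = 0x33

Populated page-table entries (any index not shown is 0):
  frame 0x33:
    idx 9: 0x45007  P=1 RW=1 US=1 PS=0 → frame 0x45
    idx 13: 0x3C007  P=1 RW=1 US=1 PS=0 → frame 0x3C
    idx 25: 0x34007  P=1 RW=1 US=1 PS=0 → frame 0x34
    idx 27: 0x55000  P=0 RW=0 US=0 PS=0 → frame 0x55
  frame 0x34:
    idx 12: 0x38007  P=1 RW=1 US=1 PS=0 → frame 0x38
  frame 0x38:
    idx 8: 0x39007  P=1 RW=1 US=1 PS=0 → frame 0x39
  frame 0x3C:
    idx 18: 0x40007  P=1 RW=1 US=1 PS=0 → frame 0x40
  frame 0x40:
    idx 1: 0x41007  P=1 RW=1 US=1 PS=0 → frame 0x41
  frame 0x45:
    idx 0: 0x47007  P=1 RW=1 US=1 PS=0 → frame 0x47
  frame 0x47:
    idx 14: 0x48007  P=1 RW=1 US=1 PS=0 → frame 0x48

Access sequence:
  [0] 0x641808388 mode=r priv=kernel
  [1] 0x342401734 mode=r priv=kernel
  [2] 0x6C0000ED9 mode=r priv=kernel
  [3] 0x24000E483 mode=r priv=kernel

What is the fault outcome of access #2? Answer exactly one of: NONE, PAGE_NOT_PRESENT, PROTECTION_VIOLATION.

Per-access translation:
#0 VA=0x641808388 (r,kernel):
  L0 @0x33[25] → 0x34007  P=1,RW=1,US=1,PS=0
  L1 @0x34[12] → 0x38007  P=1,RW=1,US=1,PS=0
  L2 @0x38[8] → 0x39007  P=1,RW=1,US=1,PS=0
  ⇒ phys 0x39388  [3 reads]
#1 VA=0x342401734 (r,kernel):
  L0 @0x33[13] → 0x3C007  P=1,RW=1,US=1,PS=0
  L1 @0x3C[18] → 0x40007  P=1,RW=1,US=1,PS=0
  L2 @0x40[1] → 0x41007  P=1,RW=1,US=1,PS=0
  ⇒ phys 0x41734  [3 reads]
#2 VA=0x6C0000ED9 (r,kernel):
  L0 @0x33[27] → 0x55000  P=0,RW=0,US=0,PS=0
  ⇒ fault: PAGE_NOT_PRESENT  — 1 lookups
#3 VA=0x24000E483 (r,kernel):
  L0 @0x33[9] → 0x45007  P=1,RW=1,US=1,PS=0
  L1 @0x45[0] → 0x47007  P=1,RW=1,US=1,PS=0
  L2 @0x47[14] → 0x48007  P=1,RW=1,US=1,PS=0
  ⇒ phys 0x48483  [3 reads]

Access #2 fault: PAGE_NOT_PRESENT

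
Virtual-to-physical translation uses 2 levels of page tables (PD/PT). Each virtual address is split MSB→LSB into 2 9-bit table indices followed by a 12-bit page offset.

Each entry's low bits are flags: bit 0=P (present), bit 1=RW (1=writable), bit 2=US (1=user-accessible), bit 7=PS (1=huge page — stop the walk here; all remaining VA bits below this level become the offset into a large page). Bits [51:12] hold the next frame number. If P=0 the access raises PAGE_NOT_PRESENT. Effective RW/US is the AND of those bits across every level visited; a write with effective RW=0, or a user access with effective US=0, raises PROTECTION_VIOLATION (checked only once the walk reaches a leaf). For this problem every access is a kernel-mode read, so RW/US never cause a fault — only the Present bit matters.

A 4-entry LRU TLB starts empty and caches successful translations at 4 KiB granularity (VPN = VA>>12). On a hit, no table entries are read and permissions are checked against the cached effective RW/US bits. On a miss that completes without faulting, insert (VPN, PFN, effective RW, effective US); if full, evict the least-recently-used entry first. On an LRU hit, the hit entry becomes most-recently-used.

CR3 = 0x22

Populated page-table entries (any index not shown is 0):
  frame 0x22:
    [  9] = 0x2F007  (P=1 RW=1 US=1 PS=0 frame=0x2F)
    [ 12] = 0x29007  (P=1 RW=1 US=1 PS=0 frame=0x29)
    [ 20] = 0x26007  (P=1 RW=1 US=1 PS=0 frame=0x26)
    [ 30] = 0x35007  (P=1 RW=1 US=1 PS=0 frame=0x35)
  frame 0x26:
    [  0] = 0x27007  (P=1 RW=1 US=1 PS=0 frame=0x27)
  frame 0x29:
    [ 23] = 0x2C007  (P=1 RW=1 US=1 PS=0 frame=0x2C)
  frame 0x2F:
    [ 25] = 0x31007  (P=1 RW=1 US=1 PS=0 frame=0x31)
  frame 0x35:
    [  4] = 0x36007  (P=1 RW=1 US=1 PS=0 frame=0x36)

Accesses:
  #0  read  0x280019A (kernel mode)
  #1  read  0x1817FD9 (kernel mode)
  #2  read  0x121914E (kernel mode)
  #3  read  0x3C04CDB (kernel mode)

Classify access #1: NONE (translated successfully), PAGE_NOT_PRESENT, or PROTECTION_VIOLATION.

Trace:
#0 VA=0x280019A (r,kernel):
  lvl0: tbl 0x22, slot 20 ⇒ 0x26007 (P1/RW1/US1/PS0)
  lvl1: tbl 0x26, slot 0 ⇒ 0x27007 (P1/RW1/US1/PS0)
  ⇒ phys 0x2719A  [2 reads]
#1 VA=0x1817FD9 (r,kernel):
  lvl0: tbl 0x22, slot 12 ⇒ 0x29007 (P1/RW1/US1/PS0)
  lvl1: tbl 0x29, slot 23 ⇒ 0x2C007 (P1/RW1/US1/PS0)
  ⇒ phys 0x2CFD9  [2 reads]
#2 VA=0x121914E (r,kernel):
  lvl0: tbl 0x22, slot 9 ⇒ 0x2F007 (P1/RW1/US1/PS0)
  lvl1: tbl 0x2F, slot 25 ⇒ 0x31007 (P1/RW1/US1/PS0)
  ⇒ phys 0x3114E  [2 reads]
#3 VA=0x3C04CDB (r,kernel):
  lvl0: tbl 0x22, slot 30 ⇒ 0x35007 (P1/RW1/US1/PS0)
  lvl1: tbl 0x35, slot 4 ⇒ 0x36007 (P1/RW1/US1/PS0)
  ⇒ phys 0x36CDB  [2 reads]

Access #1 fault: NONE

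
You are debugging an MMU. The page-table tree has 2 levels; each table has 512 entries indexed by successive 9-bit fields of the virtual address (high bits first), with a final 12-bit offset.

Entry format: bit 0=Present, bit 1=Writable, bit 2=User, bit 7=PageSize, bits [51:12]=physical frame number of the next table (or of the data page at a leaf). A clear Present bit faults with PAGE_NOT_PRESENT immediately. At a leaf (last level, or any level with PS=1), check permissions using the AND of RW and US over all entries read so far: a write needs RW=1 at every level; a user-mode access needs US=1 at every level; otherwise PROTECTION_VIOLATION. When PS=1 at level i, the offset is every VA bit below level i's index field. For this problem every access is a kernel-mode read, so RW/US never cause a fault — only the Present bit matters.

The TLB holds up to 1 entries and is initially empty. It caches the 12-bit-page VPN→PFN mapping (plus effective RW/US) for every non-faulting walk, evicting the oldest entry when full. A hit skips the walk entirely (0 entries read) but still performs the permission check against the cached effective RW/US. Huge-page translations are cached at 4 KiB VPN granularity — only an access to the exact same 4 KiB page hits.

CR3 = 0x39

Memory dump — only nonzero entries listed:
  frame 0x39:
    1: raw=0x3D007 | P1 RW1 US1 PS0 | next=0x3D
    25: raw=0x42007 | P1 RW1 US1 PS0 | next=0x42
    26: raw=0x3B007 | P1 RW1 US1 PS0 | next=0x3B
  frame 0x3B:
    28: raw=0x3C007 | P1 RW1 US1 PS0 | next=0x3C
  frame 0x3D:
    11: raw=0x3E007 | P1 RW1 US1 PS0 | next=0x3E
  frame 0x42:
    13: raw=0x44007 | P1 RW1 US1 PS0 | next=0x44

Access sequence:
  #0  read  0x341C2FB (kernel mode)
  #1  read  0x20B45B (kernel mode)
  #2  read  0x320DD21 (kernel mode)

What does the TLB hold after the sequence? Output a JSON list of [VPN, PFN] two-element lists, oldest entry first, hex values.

Per-access translation:
#0 VA=0x341C2FB (r,kernel):
  lvl0: tbl 0x39, slot 26 ⇒ 0x3B007 (P1/RW1/US1/PS0)
  lvl1: tbl 0x3B, slot 28 ⇒ 0x3C007 (P1/RW1/US1/PS0)
  ✓ 0x3C2FB  — 2 lookups
#1 VA=0x20B45B (r,kernel):
  lvl0: tbl 0x39, slot 1 ⇒ 0x3D007 (P1/RW1/US1/PS0)
  lvl1: tbl 0x3D, slot 11 ⇒ 0x3E007 (P1/RW1/US1/PS0)
  ✓ 0x3E45B  — 2 lookups
#2 VA=0x320DD21 (r,kernel):
  lvl0: tbl 0x39, slot 25 ⇒ 0x42007 (P1/RW1/US1/PS0)
  lvl1: tbl 0x42, slot 13 ⇒ 0x44007 (P1/RW1/US1/PS0)
  ✓ 0x44D21  — 2 lookups

TLB: [["0x320D", "0x44"]]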